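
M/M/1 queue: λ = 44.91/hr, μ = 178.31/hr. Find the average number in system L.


ρ = λ/μ = 44.91/178.31 = 0.2519
L = ρ/(1−ρ) = 0.2519/(1 − 0.2519) = 0.2519/0.7481 = 0.3367

Final: 0.3367


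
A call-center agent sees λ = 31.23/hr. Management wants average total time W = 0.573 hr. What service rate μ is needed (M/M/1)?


W = 1/(μ−λ) ⇒ μ − λ = 1/W = 1/0.573 = 1.7452
μ = λ + 1/W = 31.23 + 1.7452 = 32.9752 per hr

Final: 32.9752 /hr


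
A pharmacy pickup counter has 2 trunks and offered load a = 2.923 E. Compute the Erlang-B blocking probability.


B(c,a) = (a^c/c!) / Σ_{k=0}^{c} a^k/k!
a^2/2! = 4.271965
Σ terms (k=0..2): 1.00000 + 2.92300 + 4.27196 = 8.194965
B = 4.271965/8.194965 = 0.521291

Final: 0.521291


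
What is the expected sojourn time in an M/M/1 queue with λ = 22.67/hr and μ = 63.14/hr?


W = 1/(μ−λ) = 1/(63.14 − 22.67) = 1/40.47 = 0.02471 hr

Final: 0.02471 hr


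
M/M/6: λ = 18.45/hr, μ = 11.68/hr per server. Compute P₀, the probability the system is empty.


a = λ/μ = 18.45/11.68 = 1.5796; ρ = a/c = 0.2633
Σ_{k=0}^{5} a^k/k! (terms k=0..5) = 1.00000 + 1.57962 + 1.24760 + 0.65692 + 0.25942 + 0.08196 = 4.82552
Tail: a^6/(6!(1−ρ)) = 15.53535/(720·0.7367) = 0.02929
P₀ = 1/(4.82552 + 0.02929) = 1/4.85481 = 0.205981

Final: 0.205981


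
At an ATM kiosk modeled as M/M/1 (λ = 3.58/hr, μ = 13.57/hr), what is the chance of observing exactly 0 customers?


ρ = 3.58/13.57 = 0.2638
P_n = (1−ρ)·ρ^n = (1 − 0.2638)·0.2638^0 = 0.7362·1.000000 = 0.736183

Final: 0.736183


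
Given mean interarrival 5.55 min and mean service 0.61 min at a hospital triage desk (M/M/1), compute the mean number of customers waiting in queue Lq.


λ = 60/5.55 = 10.8108 /hr
μ = 60/0.61 = 98.3607 /hr
ρ = λ/μ = 10.8108/98.3607 = 0.1099
Lq = ρ²/(1−ρ) = 0.01208/0.8901 = 0.01357

Final: 0.01357


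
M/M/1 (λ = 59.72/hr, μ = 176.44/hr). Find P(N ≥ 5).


ρ = 59.72/176.44 = 0.3385
P(N ≥ n) = ρ^n = 0.3385^5 = 0.004442

Final: 0.004442


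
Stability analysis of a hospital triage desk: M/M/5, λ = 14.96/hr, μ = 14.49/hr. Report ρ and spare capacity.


Total capacity cμ = 5·14.49 = 72.45/hr
ρ = λ/(cμ) = 14.96/72.45 = 0.2065
Stable ⇔ ρ < 1: YES
Spare capacity = cμ − λ = 72.45 − 14.96 = 57.49/hr

Final: ρ = 0.2065; stable; margin = 57.49/hr


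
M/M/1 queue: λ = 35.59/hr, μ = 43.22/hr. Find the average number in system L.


ρ = λ/μ = 35.59/43.22 = 0.8235
L = ρ/(1−ρ) = 0.8235/(1 − 0.8235) = 0.8235/0.1765 = 4.6645

Final: 4.6645


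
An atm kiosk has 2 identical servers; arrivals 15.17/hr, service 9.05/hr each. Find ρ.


ρ = λ/(cμ) = 15.17/(2·9.05) = 15.17/18.10 = 0.8381

Final: 0.8381


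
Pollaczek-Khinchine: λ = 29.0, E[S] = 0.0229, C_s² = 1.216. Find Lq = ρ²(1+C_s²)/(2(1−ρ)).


ρ = λ·E[S] = 29.0·0.0229 = 0.6641
Lq = ρ²(1+C_s²)/(2(1−ρ)) = 0.4410·(1+1.216)/(2·0.3359)
= 0.4410·2.2160/0.6718 = 1.45478

Final: 1.45478


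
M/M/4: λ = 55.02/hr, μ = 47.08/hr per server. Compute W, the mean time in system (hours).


a = 1.1686; ρ = 0.2922; P₀ = 0.309854
Lq = P₀·a^c·ρ/(c!(1−ρ)²) = 0.01404
Wq = Lq/λ = 0.01404/55.02 = 0.0002552 hr
W = Wq + 1/μ = 0.0002552 + 0.02124 = 0.02150 hr

Final: 0.02150 hr


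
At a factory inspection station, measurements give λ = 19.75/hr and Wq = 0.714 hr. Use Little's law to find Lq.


Lq = λWq = 19.75·0.714 = 14.1015

Final: 14.1015


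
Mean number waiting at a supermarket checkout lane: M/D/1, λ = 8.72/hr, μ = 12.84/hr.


ρ = 8.72/12.84 = 0.6791
M/D/1: Lq = ρ²/(2(1−ρ)) = 0.4612/(2·0.3209) = 0.71869

Final: 0.71869


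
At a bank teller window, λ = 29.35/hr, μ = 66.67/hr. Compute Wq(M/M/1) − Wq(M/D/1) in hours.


ρ = 29.35/66.67 = 0.4402
Wq(M/M/1) = ρ/(μ−λ) = 0.4402/37.32 = 0.01180 hr
Wq(M/D/1) = ρ/(2(μ−λ)) = 0.005898 hr
Savings = 0.01180 − 0.005898 = 0.005898 hr

Final: 0.005898 hr


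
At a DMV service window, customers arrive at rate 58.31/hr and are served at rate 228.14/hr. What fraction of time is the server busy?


ρ = λ/μ = 58.31/228.14 = 0.2556

Final: 0.2556


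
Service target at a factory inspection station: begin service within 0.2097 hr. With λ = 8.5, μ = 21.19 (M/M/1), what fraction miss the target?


ρ = 8.5/21.19 = 0.4011
P(Wq > t) = ρ·e^{−(μ−λ)t} = 0.4011·e^{−2.6611}
= 0.4011·0.069872 = 0.028028

Final: 0.028028


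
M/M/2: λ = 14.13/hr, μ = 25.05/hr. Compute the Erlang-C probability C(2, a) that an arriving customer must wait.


a = λ/μ = 0.5641; ρ = a/2 = 0.2820
P₀ = 0.560019 (from M/M/c formula)
C(c,a) = [a^c/(c!(1−ρ))]·P₀ = [0.31818/(2·0.7180)]·0.560019
= 0.22158·0.560019 = 0.124091

Final: 0.124091


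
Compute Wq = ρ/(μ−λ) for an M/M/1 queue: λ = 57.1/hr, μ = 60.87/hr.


ρ = 57.1/60.87 = 0.9381
Wq = ρ/(μ−λ) = 0.9381/(60.87 − 57.1) = 0.9381/3.77 = 0.2488 hr

Final: 0.2488 hr


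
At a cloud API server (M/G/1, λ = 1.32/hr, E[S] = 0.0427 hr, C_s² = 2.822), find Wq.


ρ = λ·E[S] = 1.32·0.0427 = 0.05636
E[S²] = E[S]²(1+C_s²) = 0.0427²·(1+2.822) = 0.006969
Wq = λ·E[S²]/(2(1−ρ)) = 1.32·0.006969/(2·0.9436) = 0.004874 hr

Final: 0.004874 hr


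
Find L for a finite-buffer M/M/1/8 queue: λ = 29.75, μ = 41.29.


ρ = 29.75/41.29 = 0.7205
L = ρ[1 − (K+1)ρ^K + Kρ^(K+1)] / [(1−ρ)(1−ρ^(K+1))]
Numerator: 0.7205·(1 − 9·0.072633 + 8·0.052333) = 0.551168
Denominator: (0.2795)·(0.947667) = 0.264860
L = 0.551168/0.264860 = 2.0810

Final: 2.0810


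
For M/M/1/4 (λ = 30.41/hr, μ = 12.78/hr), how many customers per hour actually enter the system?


ρ = 2.3795; P_K = (1−ρ)ρ^4/(1−ρ^5) = 0.587444
λ_eff = λ(1 − P_K) = 30.41·(1 − 0.587444) = 30.41·0.412556 = 12.5458 /hr

Final: 12.5458 /hr


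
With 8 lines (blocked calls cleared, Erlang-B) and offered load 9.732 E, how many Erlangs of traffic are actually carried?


B(8,9.732) = 0.325606 (Erlang-B)
Carried load = a(1 − B) = 9.732·(1 − 0.325606) = 9.732·0.674394 = 6.5632 E

Final: 6.5632 Erlangs


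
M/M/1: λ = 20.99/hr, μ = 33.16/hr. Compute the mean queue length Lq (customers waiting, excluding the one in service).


ρ = 20.99/33.16 = 0.6330
Lq = ρ²/(1−ρ) = 0.4007/0.3670 = 1.0917

Final: 1.0917


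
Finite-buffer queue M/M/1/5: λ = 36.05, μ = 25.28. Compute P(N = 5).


ρ = λ/μ = 36.05/25.28 = 1.4260
P_K = (1−ρ)ρ^K/(1−ρ^(K+1)) = (-0.4260·5.897134)/(1 − 8.409481)
= -2.512347/-7.409481 = 0.339072

Final: 0.339072


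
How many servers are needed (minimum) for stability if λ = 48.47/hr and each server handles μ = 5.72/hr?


Stability requires cμ > λ ⇔ c > λ/μ.
λ/μ = 48.47/5.72 = 8.4738
Minimum integer c = ⌊8.4738⌋ + 1 = 9
Check: 9·5.72 = 51.48 > 48.47, while 8·5.72 = 45.76 ≤ 48.47

Final: 9 servers


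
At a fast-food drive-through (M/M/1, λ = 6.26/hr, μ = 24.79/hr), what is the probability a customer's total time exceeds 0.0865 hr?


W ~ Exponential(μ−λ) for M/M/1.
μ − λ = 24.79 − 6.26 = 18.5300
P(W > t) = e^{−(μ−λ)t} = e^{−1.6028} = 0.201323

Final: 0.201323


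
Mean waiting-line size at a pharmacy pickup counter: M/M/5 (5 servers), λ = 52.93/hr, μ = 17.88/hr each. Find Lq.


a = λ/μ = 2.9603; ρ = a/5 = 0.5921
P₀ = 0.048758
Lq = P₀·a^c·ρ / (c!·(1−ρ)²) = 0.048758·227.33793·0.5921/(120·0.16642)
= 0.32863

Final: 0.32863


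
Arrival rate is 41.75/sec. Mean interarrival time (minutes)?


Mean interarrival time = 1/λ = 1/41.75 second = 0.02395 second
In minutes: 0.02395 × 0.0166667 = 0.0003992 min

Final: 0.0003992 min


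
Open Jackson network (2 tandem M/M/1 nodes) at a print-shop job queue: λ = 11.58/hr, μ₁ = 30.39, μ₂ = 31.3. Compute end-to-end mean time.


Each node sees arrival rate λ = 11.58/hr (tandem ⇒ throughput preserved).
W₁ = 1/(μ₁−λ) = 1/(30.39−11.58) = 0.05316 hr
W₂ = 1/(μ₂−λ) = 1/(31.3−11.58) = 0.05071 hr
W_total = W₁ + W₂ = 0.05316 + 0.05071 = 0.10387 hr

Final: 0.10387 hr


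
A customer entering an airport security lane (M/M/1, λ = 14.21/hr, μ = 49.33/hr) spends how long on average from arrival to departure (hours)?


W = 1/(μ−λ) = 1/(49.33 − 14.21) = 1/35.12 = 0.02847 hr

Final: 0.02847 hr


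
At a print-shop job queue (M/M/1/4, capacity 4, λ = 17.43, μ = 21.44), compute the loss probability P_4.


ρ = λ/μ = 17.43/21.44 = 0.8130
P_K = (1−ρ)ρ^K/(1−ρ^(K+1)) = (0.1870·0.436808)/(1 − 0.355110)
= 0.081698/0.644890 = 0.126685

Final: 0.126685


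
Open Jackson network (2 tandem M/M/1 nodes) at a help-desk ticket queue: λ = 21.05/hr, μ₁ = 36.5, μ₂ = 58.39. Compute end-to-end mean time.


Each node sees arrival rate λ = 21.05/hr (tandem ⇒ throughput preserved).
W₁ = 1/(μ₁−λ) = 1/(36.5−21.05) = 0.06472 hr
W₂ = 1/(μ₂−λ) = 1/(58.39−21.05) = 0.02678 hr
W_total = W₁ + W₂ = 0.06472 + 0.02678 = 0.09151 hr

Final: 0.09151 hr


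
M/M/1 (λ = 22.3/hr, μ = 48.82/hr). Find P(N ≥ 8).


ρ = 22.3/48.82 = 0.4568
P(N ≥ n) = ρ^n = 0.4568^8 = 0.001895

Final: 0.001895


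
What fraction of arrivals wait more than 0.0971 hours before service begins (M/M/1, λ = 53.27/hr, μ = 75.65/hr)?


ρ = 53.27/75.65 = 0.7042
P(Wq > t) = ρ·e^{−(μ−λ)t} = 0.7042·e^{−2.1731}
= 0.7042·0.113824 = 0.080151

Final: 0.080151


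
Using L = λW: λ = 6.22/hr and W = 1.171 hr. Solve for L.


L = λW = 6.22·1.171 = 7.2836

Final: 7.2836


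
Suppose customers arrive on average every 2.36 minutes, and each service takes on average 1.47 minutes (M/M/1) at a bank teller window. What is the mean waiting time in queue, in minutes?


λ = 60/2.36 = 25.4237 /hr
μ = 60/1.47 = 40.8163 /hr
ρ = λ/μ = 25.4237/40.8163 = 0.6229
Wq = ρ/(μ−λ) = 0.6229/(40.8163−25.4237) = 0.04047 hr
In minutes: 0.04047·60 = 2.428 min

Final: 2.428 min


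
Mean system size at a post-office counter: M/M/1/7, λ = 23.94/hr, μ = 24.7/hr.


ρ = 23.94/24.7 = 0.9692
L = ρ[1 − (K+1)ρ^K + Kρ^(K+1)] / [(1−ρ)(1−ρ^(K+1))]
Numerator: 0.9692·(1 − 8·0.803508 + 7·0.778785) = 0.022708
Denominator: (0.03077)·(0.221215) = 0.006807
L = 0.022708/0.006807 = 3.3361

Final: 3.3361


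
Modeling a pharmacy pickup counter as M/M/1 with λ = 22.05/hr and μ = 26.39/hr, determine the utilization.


ρ = λ/μ = 22.05/26.39 = 0.8355

Final: 0.8355


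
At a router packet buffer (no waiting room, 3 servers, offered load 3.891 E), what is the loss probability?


B(c,a) = (a^c/c!) / Σ_{k=0}^{c} a^k/k!
a^3/3! = 9.818213
Σ terms (k=0..3): 1.00000 + 3.89100 + 7.56994 + 9.81821 = 22.279153
B = 9.818213/22.279153 = 0.440691

Final: 0.440691


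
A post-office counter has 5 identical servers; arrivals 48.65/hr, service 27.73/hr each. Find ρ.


ρ = λ/(cμ) = 48.65/(5·27.73) = 48.65/138.65 = 0.3509

Final: 0.3509


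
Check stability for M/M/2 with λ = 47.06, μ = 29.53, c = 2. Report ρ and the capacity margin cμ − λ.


Total capacity cμ = 2·29.53 = 59.06/hr
ρ = λ/(cμ) = 47.06/59.06 = 0.7968
Stable ⇔ ρ < 1: YES
Spare capacity = cμ − λ = 59.06 − 47.06 = 12.00/hr

Final: ρ = 0.7968; stable; margin = 12.00/hr


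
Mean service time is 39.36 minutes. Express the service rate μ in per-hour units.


μ = 1/(service time) in consistent units.
1 hour = 60 min, so μ = 60/39.36 = 1.5244 per hour

Final: 1.5244 /hr


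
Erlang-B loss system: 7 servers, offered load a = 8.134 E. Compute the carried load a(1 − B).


B(7,8.134) = 0.315675 (Erlang-B)
Carried load = a(1 − B) = 8.134·(1 − 0.315675) = 8.134·0.684325 = 5.5663 E

Final: 5.5663 Erlangs


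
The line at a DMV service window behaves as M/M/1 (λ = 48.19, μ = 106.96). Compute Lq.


ρ = 48.19/106.96 = 0.4505
Lq = ρ²/(1−ρ) = 0.2030/0.5495 = 0.3694

Final: 0.3694


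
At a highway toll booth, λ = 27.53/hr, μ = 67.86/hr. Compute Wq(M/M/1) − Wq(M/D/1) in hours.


ρ = 27.53/67.86 = 0.4057
Wq(M/M/1) = ρ/(μ−λ) = 0.4057/40.33 = 0.01006 hr
Wq(M/D/1) = ρ/(2(μ−λ)) = 0.005030 hr
Savings = 0.01006 − 0.005030 = 0.005030 hr

Final: 0.005030 hr


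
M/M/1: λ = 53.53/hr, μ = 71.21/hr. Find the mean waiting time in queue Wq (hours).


ρ = 53.53/71.21 = 0.7517
Wq = ρ/(μ−λ) = 0.7517/(71.21 − 53.53) = 0.7517/17.68 = 0.04252 hr

Final: 0.04252 hr


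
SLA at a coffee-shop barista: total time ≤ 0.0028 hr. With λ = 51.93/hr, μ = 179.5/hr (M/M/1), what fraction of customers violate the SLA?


W ~ Exponential(μ−λ) for M/M/1.
μ − λ = 179.5 − 51.93 = 127.5700
P(W > t) = e^{−(μ−λ)t} = e^{−0.3572} = 0.699635

Final: 0.699635


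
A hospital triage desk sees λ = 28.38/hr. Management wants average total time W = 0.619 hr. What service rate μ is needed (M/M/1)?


W = 1/(μ−λ) ⇒ μ − λ = 1/W = 1/0.619 = 1.6155
μ = λ + 1/W = 28.38 + 1.6155 = 29.9955 per hr

Final: 29.9955 /hr


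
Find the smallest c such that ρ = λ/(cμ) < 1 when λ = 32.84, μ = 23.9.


Stability requires cμ > λ ⇔ c > λ/μ.
λ/μ = 32.84/23.9 = 1.3741
Minimum integer c = ⌊1.3741⌋ + 1 = 2
Check: 2·23.9 = 47.80 > 32.84, while 1·23.9 = 23.90 ≤ 32.84

Final: 2 servers


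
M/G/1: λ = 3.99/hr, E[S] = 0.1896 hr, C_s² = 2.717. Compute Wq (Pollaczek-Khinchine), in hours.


ρ = λ·E[S] = 3.99·0.1896 = 0.7565
E[S²] = E[S]²(1+C_s²) = 0.1896²·(1+2.717) = 0.133619
Wq = λ·E[S²]/(2(1−ρ)) = 3.99·0.133619/(2·0.2435) = 1.09476 hr

Final: 1.09476 hr


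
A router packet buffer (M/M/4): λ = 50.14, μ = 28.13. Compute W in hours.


a = 1.7824; ρ = 0.4456; P₀ = 0.164651
Lq = P₀·a^c·ρ/(c!(1−ρ)²) = 0.10040
Wq = Lq/λ = 0.10040/50.14 = 0.002002 hr
W = Wq + 1/μ = 0.002002 + 0.03555 = 0.03755 hr

Final: 0.03755 hr


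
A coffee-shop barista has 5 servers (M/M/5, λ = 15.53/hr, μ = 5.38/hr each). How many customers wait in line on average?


a = λ/μ = 2.8866; ρ = a/5 = 0.5773
P₀ = 0.052893
Lq = P₀·a^c·ρ / (c!·(1−ρ)²) = 0.052893·200.42223·0.5773/(120·0.17866)
= 0.28547

Final: 0.28547


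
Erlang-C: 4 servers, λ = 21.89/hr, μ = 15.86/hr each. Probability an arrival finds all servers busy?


a = λ/μ = 1.3802; ρ = a/4 = 0.3451
P₀ = 0.249891 (from M/M/c formula)
C(c,a) = [a^c/(c!(1−ρ))]·P₀ = [3.62886/(24·0.6549)]·0.249891
= 0.23086·0.249891 = 0.057690

Final: 0.057690


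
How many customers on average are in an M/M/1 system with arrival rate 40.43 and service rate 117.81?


ρ = λ/μ = 40.43/117.81 = 0.3432
L = ρ/(1−ρ) = 0.3432/(1 − 0.3432) = 0.3432/0.6568 = 0.5225

Final: 0.5225


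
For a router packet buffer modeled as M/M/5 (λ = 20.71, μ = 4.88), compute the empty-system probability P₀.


a = λ/μ = 20.71/4.88 = 4.2439; ρ = a/c = 0.8488
Σ_{k=0}^{4} a^k/k! (terms k=0..4) = 1.00000 + 4.24385 + 9.00514 + 12.73883 + 13.51543 = 40.50326
Tail: a^5/(5!(1−ρ)) = 1376.57977/(120·0.1512) = 75.85489
P₀ = 1/(40.50326 + 75.85489) = 1/116.35815 = 0.008594

Final: 0.008594


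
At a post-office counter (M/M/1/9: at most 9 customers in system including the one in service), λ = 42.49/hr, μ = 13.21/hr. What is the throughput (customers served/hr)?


ρ = 3.2165; P_K = (1−ρ)ρ^9/(1−ρ^10) = 0.689109
λ_eff = λ(1 − P_K) = 42.49·(1 − 0.689109) = 42.49·0.310891 = 13.2098 /hr

Final: 13.2098 /hr


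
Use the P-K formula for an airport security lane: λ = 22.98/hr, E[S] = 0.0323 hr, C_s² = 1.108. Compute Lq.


ρ = λ·E[S] = 22.98·0.0323 = 0.7423
Lq = ρ²(1+C_s²)/(2(1−ρ)) = 0.5509·(1+1.108)/(2·0.2577)
= 0.5509·2.1080/0.5155 = 2.25296

Final: 2.25296


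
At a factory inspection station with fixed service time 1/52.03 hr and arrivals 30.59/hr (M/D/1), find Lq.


ρ = 30.59/52.03 = 0.5879
M/D/1: Lq = ρ²/(2(1−ρ)) = 0.3457/(2·0.4121) = 0.41942

Final: 0.41942


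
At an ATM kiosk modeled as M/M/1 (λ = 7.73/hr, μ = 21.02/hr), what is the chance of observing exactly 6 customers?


ρ = 7.73/21.02 = 0.3677
P_n = (1−ρ)·ρ^n = (1 − 0.3677)·0.3677^6 = 0.6323·0.002473 = 0.001564

Final: 0.001564


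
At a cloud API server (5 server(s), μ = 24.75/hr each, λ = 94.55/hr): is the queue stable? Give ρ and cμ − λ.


Total capacity cμ = 5·24.75 = 123.75/hr
ρ = λ/(cμ) = 94.55/123.75 = 0.7640
Stable ⇔ ρ < 1: YES
Spare capacity = cμ − λ = 123.75 − 94.55 = 29.20/hr

Final: ρ = 0.7640; stable; margin = 29.20/hr


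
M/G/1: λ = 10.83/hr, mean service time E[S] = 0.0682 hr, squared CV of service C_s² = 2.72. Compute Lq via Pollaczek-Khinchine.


ρ = λ·E[S] = 10.83·0.0682 = 0.7386
Lq = ρ²(1+C_s²)/(2(1−ρ)) = 0.5455·(1+2.72)/(2·0.2614)
= 0.5455·3.7200/0.5228 = 3.88189

Final: 3.88189


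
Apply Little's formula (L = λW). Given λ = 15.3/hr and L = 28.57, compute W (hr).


W = L/λ = 28.57/15.3 = 1.8673 hr

Final: 1.8673 hr


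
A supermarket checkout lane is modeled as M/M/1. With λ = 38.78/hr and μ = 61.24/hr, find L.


ρ = λ/μ = 38.78/61.24 = 0.6332
L = ρ/(1−ρ) = 0.6332/(1 − 0.6332) = 0.6332/0.3668 = 1.7266

Final: 1.7266


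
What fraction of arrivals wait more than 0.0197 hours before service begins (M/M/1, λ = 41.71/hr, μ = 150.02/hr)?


ρ = 41.71/150.02 = 0.2780
P(Wq > t) = ρ·e^{−(μ−λ)t} = 0.2780·e^{−2.1337}
= 0.2780·0.118398 = 0.032918

Final: 0.032918


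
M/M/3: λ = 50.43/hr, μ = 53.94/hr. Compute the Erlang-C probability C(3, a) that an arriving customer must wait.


a = λ/μ = 0.9349; ρ = a/3 = 0.3116
P₀ = 0.389130 (from M/M/c formula)
C(c,a) = [a^c/(c!(1−ρ))]·P₀ = [0.81721/(6·0.6884)]·0.389130
= 0.19786·0.389130 = 0.076995

Final: 0.076995


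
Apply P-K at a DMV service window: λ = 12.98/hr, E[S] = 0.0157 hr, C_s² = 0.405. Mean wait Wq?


ρ = λ·E[S] = 12.98·0.0157 = 0.2038
E[S²] = E[S]²(1+C_s²) = 0.0157²·(1+0.405) = 0.0003463
Wq = λ·E[S²]/(2(1−ρ)) = 12.98·0.0003463/(2·0.7962) = 0.002823 hr

Final: 0.002823 hr


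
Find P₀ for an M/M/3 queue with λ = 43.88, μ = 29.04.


a = λ/μ = 43.88/29.04 = 1.5110; ρ = a/c = 0.5037
Σ_{k=0}^{2} a^k/k! (terms k=0..2) = 1.00000 + 1.51102 + 1.14159 = 3.65261
Tail: a^3/(3!(1−ρ)) = 3.44993/(6·0.4963) = 1.15849
P₀ = 1/(3.65261 + 1.15849) = 1/4.81110 = 0.207853

Final: 0.207853


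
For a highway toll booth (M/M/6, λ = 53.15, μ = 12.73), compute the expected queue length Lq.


a = λ/μ = 4.1752; ρ = a/6 = 0.6959
P₀ = 0.013615
Lq = P₀·a^c·ρ / (c!·(1−ρ)²) = 0.013615·5297.23441·0.6959/(720·0.09250)
= 0.75358

Final: 0.75358


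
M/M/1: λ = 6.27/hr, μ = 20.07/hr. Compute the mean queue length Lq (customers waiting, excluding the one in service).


ρ = 6.27/20.07 = 0.3124
Lq = ρ²/(1−ρ) = 0.09760/0.6876 = 0.1419

Final: 0.1419


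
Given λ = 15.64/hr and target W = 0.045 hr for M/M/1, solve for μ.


W = 1/(μ−λ) ⇒ μ − λ = 1/W = 1/0.045 = 22.2222
μ = λ + 1/W = 15.64 + 22.2222 = 37.8622 per hr

Final: 37.8622 /hr


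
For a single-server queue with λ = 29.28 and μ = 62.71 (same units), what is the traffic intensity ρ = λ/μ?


ρ = λ/μ = 29.28/62.71 = 0.4669

Final: 0.4669


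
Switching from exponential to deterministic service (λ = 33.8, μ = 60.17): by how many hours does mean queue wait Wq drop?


ρ = 33.8/60.17 = 0.5617
Wq(M/M/1) = ρ/(μ−λ) = 0.5617/26.37 = 0.02130 hr
Wq(M/D/1) = ρ/(2(μ−λ)) = 0.01065 hr
Savings = 0.02130 − 0.01065 = 0.01065 hr

Final: 0.01065 hr


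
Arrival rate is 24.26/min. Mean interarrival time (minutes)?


Mean interarrival time = 1/λ = 1/24.26 minute = 0.04122 minute
In minutes: 0.04122 × 1 = 0.04122 min

Final: 0.04122 min


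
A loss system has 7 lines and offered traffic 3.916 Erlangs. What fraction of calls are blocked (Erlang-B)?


B(c,a) = (a^c/c!) / Σ_{k=0}^{c} a^k/k!
a^7/7! = 2.802001
Σ terms (k=0..7): 1.00000 + 3.91600 + 7.66753 + 10.00868 + 9.79850 + 7.67418 + 5.00868 + 2.80200 = 47.875573
B = 2.802001/47.875573 = 0.058527

Final: 0.058527


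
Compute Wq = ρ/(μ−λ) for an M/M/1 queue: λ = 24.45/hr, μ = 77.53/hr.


ρ = 24.45/77.53 = 0.3154
Wq = ρ/(μ−λ) = 0.3154/(77.53 − 24.45) = 0.3154/53.08 = 0.005941 hr

Final: 0.005941 hr


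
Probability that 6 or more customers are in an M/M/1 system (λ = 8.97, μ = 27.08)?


ρ = 8.97/27.08 = 0.3312
P(N ≥ n) = ρ^n = 0.3312^6 = 0.001321

Final: 0.001321


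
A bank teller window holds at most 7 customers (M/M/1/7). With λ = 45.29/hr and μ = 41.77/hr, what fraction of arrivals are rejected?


ρ = λ/μ = 45.29/41.77 = 1.0843
P_K = (1−ρ)ρ^K/(1−ρ^(K+1)) = (-0.08427·1.761834)/(1 − 1.910305)
= -0.148472/-0.910305 = 0.163101

Final: 0.163101


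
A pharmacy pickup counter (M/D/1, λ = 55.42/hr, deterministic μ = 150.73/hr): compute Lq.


ρ = 55.42/150.73 = 0.3677
M/D/1: Lq = ρ²/(2(1−ρ)) = 0.1352/(2·0.6323) = 0.10690

Final: 0.10690


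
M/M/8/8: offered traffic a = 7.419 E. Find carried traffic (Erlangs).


B(8,7.419) = 0.202842 (Erlang-B)
Carried load = a(1 − B) = 7.419·(1 − 0.202842) = 7.419·0.797158 = 5.9141 E

Final: 5.9141 Erlangs


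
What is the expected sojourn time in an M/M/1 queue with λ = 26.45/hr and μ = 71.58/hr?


W = 1/(μ−λ) = 1/(71.58 − 26.45) = 1/45.13 = 0.02216 hr

Final: 0.02216 hr


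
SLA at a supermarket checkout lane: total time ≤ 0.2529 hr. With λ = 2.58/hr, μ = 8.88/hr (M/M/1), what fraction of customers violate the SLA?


W ~ Exponential(μ−λ) for M/M/1.
μ − λ = 8.88 − 2.58 = 6.3000
P(W > t) = e^{−(μ−λ)t} = e^{−1.5933} = 0.203260

Final: 0.203260


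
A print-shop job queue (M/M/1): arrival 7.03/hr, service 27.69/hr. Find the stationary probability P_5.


ρ = 7.03/27.69 = 0.2539
P_n = (1−ρ)·ρ^n = (1 − 0.2539)·0.2539^5 = 0.7461·0.001055 = 0.0007870

Final: 0.0007870


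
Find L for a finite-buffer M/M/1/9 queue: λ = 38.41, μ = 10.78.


ρ = 38.41/10.78 = 3.5631
L = ρ[1 − (K+1)ρ^K + Kρ^(K+1)] / [(1−ρ)(1−ρ^(K+1))]
Numerator: 3.5631·(1 − 10·92561.400446 + 9·329803.654093) = 7278017.595745
Denominator: (-2.5631)·(-329802.654093) = 845310.513227
L = 7278017.595745/845310.513227 = 8.6099

Final: 8.6099


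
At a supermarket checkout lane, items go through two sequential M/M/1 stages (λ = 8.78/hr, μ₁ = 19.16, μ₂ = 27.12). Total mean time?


Each node sees arrival rate λ = 8.78/hr (tandem ⇒ throughput preserved).
W₁ = 1/(μ₁−λ) = 1/(19.16−8.78) = 0.09634 hr
W₂ = 1/(μ₂−λ) = 1/(27.12−8.78) = 0.05453 hr
W_total = W₁ + W₂ = 0.09634 + 0.05453 = 0.15086 hr

Final: 0.15086 hr


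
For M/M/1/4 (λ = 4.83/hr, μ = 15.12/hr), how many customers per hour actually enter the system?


ρ = 0.3194; P_K = (1−ρ)ρ^4/(1−ρ^5) = 0.007110
λ_eff = λ(1 − P_K) = 4.83·(1 − 0.007110) = 4.83·0.992890 = 4.7957 /hr

Final: 4.7957 /hr


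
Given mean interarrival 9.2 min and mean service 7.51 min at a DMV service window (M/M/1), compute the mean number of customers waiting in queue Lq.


λ = 60/9.2 = 6.5217 /hr
μ = 60/7.51 = 7.9893 /hr
ρ = λ/μ = 6.5217/7.9893 = 0.8163
Lq = ρ²/(1−ρ) = 0.6664/0.1837 = 3.6275

Final: 3.6275


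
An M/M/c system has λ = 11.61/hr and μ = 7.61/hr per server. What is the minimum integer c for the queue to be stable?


Stability requires cμ > λ ⇔ c > λ/μ.
λ/μ = 11.61/7.61 = 1.5256
Minimum integer c = ⌊1.5256⌋ + 1 = 2
Check: 2·7.61 = 15.22 > 11.61, while 1·7.61 = 7.61 ≤ 11.61

Final: 2 servers


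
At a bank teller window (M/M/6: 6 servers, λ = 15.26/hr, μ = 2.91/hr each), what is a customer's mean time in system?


a = 5.2440; ρ = 0.8740; P₀ = 0.002960
Lq = P₀·a^c·ρ/(c!(1−ρ)²) = 4.70676
Wq = Lq/λ = 4.70676/15.26 = 0.30844 hr
W = Wq + 1/μ = 0.30844 + 0.34364 = 0.65208 hr

Final: 0.65208 hr


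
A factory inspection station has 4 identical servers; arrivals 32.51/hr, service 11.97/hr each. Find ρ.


ρ = λ/(cμ) = 32.51/(4·11.97) = 32.51/47.88 = 0.6790

Final: 0.6790


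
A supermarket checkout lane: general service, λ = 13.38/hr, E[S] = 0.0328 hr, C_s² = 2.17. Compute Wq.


ρ = λ·E[S] = 13.38·0.0328 = 0.4389
E[S²] = E[S]²(1+C_s²) = 0.0328²·(1+2.17) = 0.003410
Wq = λ·E[S²]/(2(1−ρ)) = 13.38·0.003410/(2·0.5611) = 0.04066 hr

Final: 0.04066 hr


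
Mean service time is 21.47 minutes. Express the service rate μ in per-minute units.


μ = 1/(service time) in consistent units.
1 minute = 1 min, so μ = 1/21.47 = 0.04658 per minute

Final: 0.04658 /min


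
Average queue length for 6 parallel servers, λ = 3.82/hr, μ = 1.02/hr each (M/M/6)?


a = λ/μ = 3.7451; ρ = a/6 = 0.6242
P₀ = 0.022200
Lq = P₀·a^c·ρ / (c!·(1−ρ)²) = 0.022200·2759.17437·0.6242/(720·0.14124)
= 0.37597

Final: 0.37597


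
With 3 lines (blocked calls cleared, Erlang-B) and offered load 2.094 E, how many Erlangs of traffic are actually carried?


B(3,2.094) = 0.224493 (Erlang-B)
Carried load = a(1 − B) = 2.094·(1 − 0.224493) = 2.094·0.775507 = 1.6239 E

Final: 1.6239 Erlangs


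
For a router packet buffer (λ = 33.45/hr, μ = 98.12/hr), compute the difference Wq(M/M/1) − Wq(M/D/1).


ρ = 33.45/98.12 = 0.3409
Wq(M/M/1) = ρ/(μ−λ) = 0.3409/64.67 = 0.005272 hr
Wq(M/D/1) = ρ/(2(μ−λ)) = 0.002636 hr
Savings = 0.005272 − 0.002636 = 0.002636 hr

Final: 0.002636 hr


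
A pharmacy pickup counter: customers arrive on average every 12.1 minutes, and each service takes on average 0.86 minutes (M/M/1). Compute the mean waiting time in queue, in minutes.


λ = 60/12.1 = 4.9587 /hr
μ = 60/0.86 = 69.7674 /hr
ρ = λ/μ = 4.9587/69.7674 = 0.07107
Wq = ρ/(μ−λ) = 0.07107/(69.7674−4.9587) = 0.001097 hr
In minutes: 0.001097·60 = 0.06580 min

Final: 0.06580 min


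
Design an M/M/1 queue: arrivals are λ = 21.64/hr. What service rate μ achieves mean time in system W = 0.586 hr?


W = 1/(μ−λ) ⇒ μ − λ = 1/W = 1/0.586 = 1.7065
μ = λ + 1/W = 21.64 + 1.7065 = 23.3465 per hr

Final: 23.3465 /hr


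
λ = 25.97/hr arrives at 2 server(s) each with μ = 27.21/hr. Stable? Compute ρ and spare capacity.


Total capacity cμ = 2·27.21 = 54.42/hr
ρ = λ/(cμ) = 25.97/54.42 = 0.4772
Stable ⇔ ρ < 1: YES
Spare capacity = cμ − λ = 54.42 − 25.97 = 28.45/hr

Final: ρ = 0.4772; stable; margin = 28.45/hr


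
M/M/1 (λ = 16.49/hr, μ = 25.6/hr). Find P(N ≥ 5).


ρ = 16.49/25.6 = 0.6441
P(N ≥ n) = ρ^n = 0.6441^5 = 0.110893

Final: 0.110893


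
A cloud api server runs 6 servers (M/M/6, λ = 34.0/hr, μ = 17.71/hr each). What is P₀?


a = λ/μ = 34.0/17.71 = 1.9198; ρ = a/c = 0.3200
Σ_{k=0}^{5} a^k/k! (terms k=0..5) = 1.00000 + 1.91982 + 1.84285 + 1.17931 + 0.56602 + 0.21733 = 6.72534
Tail: a^6/(6!(1−ρ)) = 50.06822/(720·0.6800) = 0.10226
P₀ = 1/(6.72534 + 0.10226) = 1/6.82759 = 0.146464

Final: 0.146464


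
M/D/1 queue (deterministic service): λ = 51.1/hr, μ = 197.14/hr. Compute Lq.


ρ = 51.1/197.14 = 0.2592
M/D/1: Lq = ρ²/(2(1−ρ)) = 0.06719/(2·0.7408) = 0.04535

Final: 0.04535


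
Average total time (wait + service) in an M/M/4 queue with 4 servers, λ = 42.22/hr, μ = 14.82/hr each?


a = 2.8489; ρ = 0.7122; P₀ = 0.046955
Lq = P₀·a^c·ρ/(c!(1−ρ)²) = 1.10820
Wq = Lq/λ = 1.10820/42.22 = 0.02625 hr
W = Wq + 1/μ = 0.02625 + 0.06748 = 0.09372 hr

Final: 0.09372 hr


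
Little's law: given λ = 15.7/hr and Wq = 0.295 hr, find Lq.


Lq = λWq = 15.7·0.295 = 4.6315

Final: 4.6315


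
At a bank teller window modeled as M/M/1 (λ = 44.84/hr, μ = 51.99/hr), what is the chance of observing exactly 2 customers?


ρ = 44.84/51.99 = 0.8625
P_n = (1−ρ)·ρ^n = (1 − 0.8625)·0.8625^2 = 0.1375·0.743861 = 0.102301

Final: 0.102301


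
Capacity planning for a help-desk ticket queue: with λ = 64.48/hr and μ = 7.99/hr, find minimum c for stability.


Stability requires cμ > λ ⇔ c > λ/μ.
λ/μ = 64.48/7.99 = 8.0701
Minimum integer c = ⌊8.0701⌋ + 1 = 9
Check: 9·7.99 = 71.91 > 64.48, while 8·7.99 = 63.92 ≤ 64.48

Final: 9 servers


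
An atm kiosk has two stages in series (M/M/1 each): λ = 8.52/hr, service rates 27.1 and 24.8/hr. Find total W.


Each node sees arrival rate λ = 8.52/hr (tandem ⇒ throughput preserved).
W₁ = 1/(μ₁−λ) = 1/(27.1−8.52) = 0.05382 hr
W₂ = 1/(μ₂−λ) = 1/(24.8−8.52) = 0.06143 hr
W_total = W₁ + W₂ = 0.05382 + 0.06143 = 0.11525 hr

Final: 0.11525 hr


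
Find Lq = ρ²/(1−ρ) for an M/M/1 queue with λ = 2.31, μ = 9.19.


ρ = 2.31/9.19 = 0.2514
Lq = ρ²/(1−ρ) = 0.06318/0.7486 = 0.08440

Final: 0.08440


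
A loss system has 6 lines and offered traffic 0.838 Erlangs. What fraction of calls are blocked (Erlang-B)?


B(c,a) = (a^c/c!) / Σ_{k=0}^{c} a^k/k!
a^6/6! = 0.0004810
Σ terms (k=0..6): 1.00000 + 0.83800 + 0.35112 + 0.09808 + 0.02055 + 0.003444 + 0.0004810 = 2.311675
B = 0.0004810/2.311675 = 0.0002081

Final: 0.0002081


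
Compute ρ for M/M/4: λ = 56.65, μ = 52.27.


ρ = λ/(cμ) = 56.65/(4·52.27) = 56.65/209.08 = 0.2709

Final: 0.2709


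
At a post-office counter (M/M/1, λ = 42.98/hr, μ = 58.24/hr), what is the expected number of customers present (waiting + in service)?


ρ = λ/μ = 42.98/58.24 = 0.7380
L = ρ/(1−ρ) = 0.7380/(1 − 0.7380) = 0.7380/0.2620 = 2.8165

Final: 2.8165


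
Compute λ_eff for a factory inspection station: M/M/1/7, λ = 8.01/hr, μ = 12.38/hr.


ρ = 0.6470; P_K = (1−ρ)ρ^7/(1−ρ^8) = 0.017286
λ_eff = λ(1 − P_K) = 8.01·(1 − 0.017286) = 8.01·0.982714 = 7.8715 /hr

Final: 7.8715 /hr


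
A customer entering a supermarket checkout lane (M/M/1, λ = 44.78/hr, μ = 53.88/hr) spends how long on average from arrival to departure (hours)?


W = 1/(μ−λ) = 1/(53.88 − 44.78) = 1/9.10 = 0.1099 hr

Final: 0.1099 hr


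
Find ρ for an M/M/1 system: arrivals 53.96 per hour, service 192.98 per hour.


ρ = λ/μ = 53.96/192.98 = 0.2796

Final: 0.2796


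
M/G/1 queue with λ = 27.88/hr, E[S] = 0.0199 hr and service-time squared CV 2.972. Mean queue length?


ρ = λ·E[S] = 27.88·0.0199 = 0.5548
Lq = ρ²(1+C_s²)/(2(1−ρ)) = 0.3078·(1+2.972)/(2·0.4452)
= 0.3078·3.9720/0.8904 = 1.37318

Final: 1.37318


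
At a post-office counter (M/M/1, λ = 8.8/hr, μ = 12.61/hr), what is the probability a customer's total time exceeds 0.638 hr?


W ~ Exponential(μ−λ) for M/M/1.
μ − λ = 12.61 − 8.8 = 3.8100
P(W > t) = e^{−(μ−λ)t} = e^{−2.4308} = 0.087968

Final: 0.087968


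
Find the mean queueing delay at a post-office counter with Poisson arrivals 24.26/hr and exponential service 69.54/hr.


ρ = 24.26/69.54 = 0.3489
Wq = ρ/(μ−λ) = 0.3489/(69.54 − 24.26) = 0.3489/45.28 = 0.007705 hr

Final: 0.007705 hr


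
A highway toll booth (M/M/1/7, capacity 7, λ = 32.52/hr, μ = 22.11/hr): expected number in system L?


ρ = 32.52/22.11 = 1.4708
L = ρ[1 − (K+1)ρ^K + Kρ^(K+1)] / [(1−ρ)(1−ρ^(K+1))]
Numerator: 1.4708·(1 − 8·14.891298 + 7·21.902534) = 51.754528
Denominator: (-0.4708)·(-20.902534) = 9.841491
L = 51.754528/9.841491 = 5.2588

Final: 5.2588


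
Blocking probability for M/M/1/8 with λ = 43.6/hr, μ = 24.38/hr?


ρ = λ/μ = 43.6/24.38 = 1.7884
P_K = (1−ρ)ρ^K/(1−ρ^(K+1)) = (-0.7884·104.621828)/(1 − 187.100562)
= -82.478734/-186.100562 = 0.443194

Final: 0.443194


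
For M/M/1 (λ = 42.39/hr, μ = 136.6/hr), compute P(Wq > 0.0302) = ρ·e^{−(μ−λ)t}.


ρ = 42.39/136.6 = 0.3103
P(Wq > t) = ρ·e^{−(μ−λ)t} = 0.3103·e^{−2.8451}
= 0.3103·0.058126 = 0.018038

Final: 0.018038


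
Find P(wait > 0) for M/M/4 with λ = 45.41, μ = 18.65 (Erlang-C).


a = λ/μ = 2.4349; ρ = a/4 = 0.6087
P₀ = 0.079696 (from M/M/c formula)
C(c,a) = [a^c/(c!(1−ρ))]·P₀ = [35.14719/(24·0.3913)]·0.079696
= 3.74269·0.079696 = 0.298279

Final: 0.298279


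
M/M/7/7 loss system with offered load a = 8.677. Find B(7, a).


B(c,a) = (a^c/c!) / Σ_{k=0}^{c} a^k/k!
a^7/7! = 734.778848
Σ terms (k=0..7): 1.00000 + 8.67700 + 37.64516 + 108.88236 + 236.19307 + 409.88945 + 592.76846 + 734.77885 = 2129.834357
B = 734.778848/2129.834357 = 0.344993

Final: 0.344993


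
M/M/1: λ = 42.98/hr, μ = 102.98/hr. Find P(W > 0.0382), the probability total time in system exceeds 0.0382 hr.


W ~ Exponential(μ−λ) for M/M/1.
μ − λ = 102.98 − 42.98 = 60.0000
P(W > t) = e^{−(μ−λ)t} = e^{−2.2920} = 0.101064

Final: 0.101064


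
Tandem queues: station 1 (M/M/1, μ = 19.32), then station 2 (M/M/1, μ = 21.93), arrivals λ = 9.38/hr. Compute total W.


Each node sees arrival rate λ = 9.38/hr (tandem ⇒ throughput preserved).
W₁ = 1/(μ₁−λ) = 1/(19.32−9.38) = 0.10060 hr
W₂ = 1/(μ₂−λ) = 1/(21.93−9.38) = 0.07968 hr
W_total = W₁ + W₂ = 0.10060 + 0.07968 = 0.18028 hr

Final: 0.18028 hr


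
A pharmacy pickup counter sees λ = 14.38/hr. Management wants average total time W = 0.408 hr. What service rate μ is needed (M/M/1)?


W = 1/(μ−λ) ⇒ μ − λ = 1/W = 1/0.408 = 2.4510
μ = λ + 1/W = 14.38 + 2.4510 = 16.8310 per hr

Final: 16.8310 /hr


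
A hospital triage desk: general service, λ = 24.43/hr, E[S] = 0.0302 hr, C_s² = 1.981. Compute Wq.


ρ = λ·E[S] = 24.43·0.0302 = 0.7378
E[S²] = E[S]²(1+C_s²) = 0.0302²·(1+1.981) = 0.002719
Wq = λ·E[S²]/(2(1−ρ)) = 24.43·0.002719/(2·0.2622) = 0.12665 hr

Final: 0.12665 hr


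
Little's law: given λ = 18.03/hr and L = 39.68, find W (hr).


W = L/λ = 39.68/18.03 = 2.2008 hr

Final: 2.2008 hr


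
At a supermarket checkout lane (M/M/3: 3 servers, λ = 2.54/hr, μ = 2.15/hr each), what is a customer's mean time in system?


a = 1.1814; ρ = 0.3938; P₀ = 0.300068
Lq = P₀·a^c·ρ/(c!(1−ρ)²) = 0.08837
Wq = Lq/λ = 0.08837/2.54 = 0.03479 hr
W = Wq + 1/μ = 0.03479 + 0.46512 = 0.49991 hr

Final: 0.49991 hr


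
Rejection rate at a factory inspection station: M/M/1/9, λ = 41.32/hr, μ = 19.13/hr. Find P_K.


ρ = λ/μ = 41.32/19.13 = 2.1600
P_K = (1−ρ)ρ^K/(1−ρ^(K+1)) = (-1.1600·1023.312043)/(1 − 2210.311220)
= -1186.999176/-2209.311220 = 0.537271

Final: 0.537271


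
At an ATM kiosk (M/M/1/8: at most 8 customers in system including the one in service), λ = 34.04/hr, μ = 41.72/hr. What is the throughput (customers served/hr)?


ρ = 0.8159; P_K = (1−ρ)ρ^8/(1−ρ^9) = 0.043056
λ_eff = λ(1 − P_K) = 34.04·(1 − 0.043056) = 34.04·0.956944 = 32.5744 /hr

Final: 32.5744 /hr


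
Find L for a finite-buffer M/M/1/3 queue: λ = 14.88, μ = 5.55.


ρ = 14.88/5.55 = 2.6811
L = ρ[1 − (K+1)ρ^K + Kρ^(K+1)] / [(1−ρ)(1−ρ^(K+1))]
Numerator: 2.6811·(1 − 4·19.272136 + 3·51.670158) = 211.596100
Denominator: (-1.6811)·(-50.670158) = 85.180645
L = 211.596100/85.180645 = 2.4841

Final: 2.4841


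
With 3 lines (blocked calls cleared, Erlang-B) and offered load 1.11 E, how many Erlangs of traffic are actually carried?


B(3,1.11) = 0.077163 (Erlang-B)
Carried load = a(1 − B) = 1.11·(1 − 0.077163) = 1.11·0.922837 = 1.0243 E

Final: 1.0243 Erlangs


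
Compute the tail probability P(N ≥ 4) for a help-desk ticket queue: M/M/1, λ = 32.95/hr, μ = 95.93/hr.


ρ = 32.95/95.93 = 0.3435
P(N ≥ n) = ρ^n = 0.3435^4 = 0.013919

Final: 0.013919


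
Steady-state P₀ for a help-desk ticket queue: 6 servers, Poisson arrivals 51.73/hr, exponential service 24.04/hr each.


a = λ/μ = 51.73/24.04 = 2.1518; ρ = a/c = 0.3586
Σ_{k=0}^{5} a^k/k! (terms k=0..5) = 1.00000 + 2.15183 + 2.31519 + 1.66063 + 0.89335 + 0.38447 = 8.40546
Tail: a^6/(6!(1−ρ)) = 99.27687/(720·0.6414) = 0.21499
P₀ = 1/(8.40546 + 0.21499) = 1/8.62045 = 0.116003

Final: 0.116003


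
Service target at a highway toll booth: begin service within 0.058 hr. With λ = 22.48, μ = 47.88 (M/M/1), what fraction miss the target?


ρ = 22.48/47.88 = 0.4695
P(Wq > t) = ρ·e^{−(μ−λ)t} = 0.4695·e^{−1.4732}
= 0.4695·0.229191 = 0.107607

Final: 0.107607


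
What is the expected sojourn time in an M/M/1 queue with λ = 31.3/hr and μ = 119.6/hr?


W = 1/(μ−λ) = 1/(119.6 − 31.3) = 1/88.30 = 0.01133 hr

Final: 0.01133 hr


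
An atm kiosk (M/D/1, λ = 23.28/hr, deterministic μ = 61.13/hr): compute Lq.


ρ = 23.28/61.13 = 0.3808
M/D/1: Lq = ρ²/(2(1−ρ)) = 0.1450/(2·0.6192) = 0.11712

Final: 0.11712


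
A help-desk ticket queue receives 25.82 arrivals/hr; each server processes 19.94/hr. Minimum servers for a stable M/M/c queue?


Stability requires cμ > λ ⇔ c > λ/μ.
λ/μ = 25.82/19.94 = 1.2949
Minimum integer c = ⌊1.2949⌋ + 1 = 2
Check: 2·19.94 = 39.88 > 25.82, while 1·19.94 = 19.94 ≤ 25.82

Final: 2 servers


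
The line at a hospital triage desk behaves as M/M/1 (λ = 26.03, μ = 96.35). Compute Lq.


ρ = 26.03/96.35 = 0.2702
Lq = ρ²/(1−ρ) = 0.07299/0.7298 = 0.1000

Final: 0.1000


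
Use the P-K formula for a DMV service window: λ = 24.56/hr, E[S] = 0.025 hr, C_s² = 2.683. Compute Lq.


ρ = λ·E[S] = 24.56·0.025 = 0.6140
Lq = ρ²(1+C_s²)/(2(1−ρ)) = 0.3770·(1+2.683)/(2·0.3860)
= 0.3770·3.6830/0.7720 = 1.79854

Final: 1.79854


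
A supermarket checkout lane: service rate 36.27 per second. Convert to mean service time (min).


Mean service time = 1/μ = 1/36.27 second = 0.02757 second
In minutes: 0.02757 × 0.0166667 = 0.0004595 min

Final: 0.0004595 min


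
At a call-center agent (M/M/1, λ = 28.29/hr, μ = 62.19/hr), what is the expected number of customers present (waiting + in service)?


ρ = λ/μ = 28.29/62.19 = 0.4549
L = ρ/(1−ρ) = 0.4549/(1 − 0.4549) = 0.4549/0.5451 = 0.8345

Final: 0.8345


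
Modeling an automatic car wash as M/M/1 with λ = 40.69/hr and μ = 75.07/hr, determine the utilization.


ρ = λ/μ = 40.69/75.07 = 0.5420

Final: 0.5420


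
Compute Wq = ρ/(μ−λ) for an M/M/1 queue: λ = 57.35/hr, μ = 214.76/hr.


ρ = 57.35/214.76 = 0.2670
Wq = ρ/(μ−λ) = 0.2670/(214.76 − 57.35) = 0.2670/157.41 = 0.001696 hr

Final: 0.001696 hr


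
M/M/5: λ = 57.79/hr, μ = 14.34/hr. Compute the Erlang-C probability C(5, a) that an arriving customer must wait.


a = λ/μ = 4.0300; ρ = a/5 = 0.8060
P₀ = 0.012390 (from M/M/c formula)
C(c,a) = [a^c/(c!(1−ρ))]·P₀ = [1062.96194/(120·0.1940)]·0.012390
= 45.65922·0.012390 = 0.565733

Final: 0.565733


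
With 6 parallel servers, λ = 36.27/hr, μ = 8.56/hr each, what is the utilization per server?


ρ = λ/(cμ) = 36.27/(6·8.56) = 36.27/51.36 = 0.7062

Final: 0.7062


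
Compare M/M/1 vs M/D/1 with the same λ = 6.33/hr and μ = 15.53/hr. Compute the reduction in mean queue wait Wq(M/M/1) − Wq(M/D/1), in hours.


ρ = 6.33/15.53 = 0.4076
Wq(M/M/1) = ρ/(μ−λ) = 0.4076/9.20 = 0.04430 hr
Wq(M/D/1) = ρ/(2(μ−λ)) = 0.02215 hr
Savings = 0.04430 − 0.02215 = 0.02215 hr

Final: 0.02215 hr


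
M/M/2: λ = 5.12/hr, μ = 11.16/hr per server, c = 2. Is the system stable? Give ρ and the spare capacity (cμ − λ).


Total capacity cμ = 2·11.16 = 22.32/hr
ρ = λ/(cμ) = 5.12/22.32 = 0.2294
Stable ⇔ ρ < 1: YES
Spare capacity = cμ − λ = 22.32 − 5.12 = 17.20/hr

Final: ρ = 0.2294; stable; margin = 17.20/hr


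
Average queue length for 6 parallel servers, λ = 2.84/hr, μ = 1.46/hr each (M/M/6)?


a = λ/μ = 1.9452; ρ = a/6 = 0.3242
P₀ = 0.142779
Lq = P₀·a^c·ρ / (c!·(1−ρ)²) = 0.142779·54.17425·0.3242/(720·0.45670)
= 0.007626

Final: 0.007626


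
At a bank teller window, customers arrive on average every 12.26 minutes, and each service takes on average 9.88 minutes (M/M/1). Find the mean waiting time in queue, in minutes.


λ = 60/12.26 = 4.8940 /hr
μ = 60/9.88 = 6.0729 /hr
ρ = λ/μ = 4.8940/6.0729 = 0.8059
Wq = ρ/(μ−λ) = 0.8059/(6.0729−4.8940) = 0.68357 hr
In minutes: 0.68357·60 = 41.014 min

Final: 41.014 min
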